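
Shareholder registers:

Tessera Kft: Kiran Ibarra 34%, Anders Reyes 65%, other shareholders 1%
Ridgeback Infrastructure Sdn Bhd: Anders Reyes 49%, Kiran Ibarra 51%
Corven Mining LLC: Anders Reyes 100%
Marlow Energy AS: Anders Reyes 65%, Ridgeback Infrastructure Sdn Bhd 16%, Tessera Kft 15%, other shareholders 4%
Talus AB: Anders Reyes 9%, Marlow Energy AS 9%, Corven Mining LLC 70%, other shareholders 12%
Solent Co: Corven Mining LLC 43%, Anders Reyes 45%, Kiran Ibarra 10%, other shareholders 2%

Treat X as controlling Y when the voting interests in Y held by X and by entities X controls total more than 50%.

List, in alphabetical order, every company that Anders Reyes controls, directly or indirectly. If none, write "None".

Anders holds 65% of Tessera, so Anders controls Tessera.
Anders holds 100% of Corven, so Anders controls Corven.
Anders and Tessera together hold 65% + 15% = 80% of Marlow, so Anders controls Marlow.
Anders and Marlow and Corven together hold 9% + 9% + 70% = 88% of Talus, so Anders controls Talus.
Corven and Anders together hold 43% + 45% = 88% of Solent, so Anders controls Solent.
No other company's threshold is met.

Corven Mining LLC, Marlow Energy AS, Solent Co, Talus AB, Tessera Kft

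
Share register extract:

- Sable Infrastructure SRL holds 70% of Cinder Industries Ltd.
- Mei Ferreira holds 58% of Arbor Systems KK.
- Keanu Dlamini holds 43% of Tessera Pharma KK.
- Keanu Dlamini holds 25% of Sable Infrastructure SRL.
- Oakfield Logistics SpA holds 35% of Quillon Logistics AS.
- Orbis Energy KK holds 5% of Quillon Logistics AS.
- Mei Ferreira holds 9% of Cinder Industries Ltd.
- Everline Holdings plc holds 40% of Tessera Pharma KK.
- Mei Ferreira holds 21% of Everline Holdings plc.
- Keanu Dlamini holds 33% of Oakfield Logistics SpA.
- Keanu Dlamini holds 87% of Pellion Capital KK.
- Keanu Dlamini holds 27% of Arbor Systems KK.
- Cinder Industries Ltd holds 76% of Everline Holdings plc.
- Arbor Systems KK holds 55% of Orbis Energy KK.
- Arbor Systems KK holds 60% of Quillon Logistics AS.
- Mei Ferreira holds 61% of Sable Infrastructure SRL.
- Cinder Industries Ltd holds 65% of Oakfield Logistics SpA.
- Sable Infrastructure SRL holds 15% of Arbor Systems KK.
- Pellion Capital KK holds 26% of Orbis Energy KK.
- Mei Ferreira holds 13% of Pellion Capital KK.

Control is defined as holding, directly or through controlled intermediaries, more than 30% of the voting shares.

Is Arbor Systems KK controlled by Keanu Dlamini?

No

Keanu holds 87% of Pellion, so Keanu controls Pellion.
Keanu holds 33% of Oakfield, so Keanu controls Oakfield.
Keanu holds 43% of Tessera, so Keanu controls Tessera.
Oakfield holds 35% of Quillon, so Keanu controls Quillon.
In Arbor, Keanu's side holds only 27%, not > 30%.
So Keanu does not control Arbor.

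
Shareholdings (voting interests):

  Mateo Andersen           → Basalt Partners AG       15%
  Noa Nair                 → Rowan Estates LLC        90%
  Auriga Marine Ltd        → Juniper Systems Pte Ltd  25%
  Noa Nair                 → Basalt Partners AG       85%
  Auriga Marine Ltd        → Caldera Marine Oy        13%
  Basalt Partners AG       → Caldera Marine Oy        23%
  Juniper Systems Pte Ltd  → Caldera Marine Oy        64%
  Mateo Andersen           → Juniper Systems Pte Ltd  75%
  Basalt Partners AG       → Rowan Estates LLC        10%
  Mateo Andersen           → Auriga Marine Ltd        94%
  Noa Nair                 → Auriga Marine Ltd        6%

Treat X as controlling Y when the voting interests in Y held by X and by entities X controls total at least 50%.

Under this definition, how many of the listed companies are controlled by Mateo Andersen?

3

Mateo holds 94% of Auriga, so Mateo controls Auriga.
Mateo and Auriga together hold 75% + 25% = 100% of Juniper, so Mateo controls Juniper.
Auriga and Juniper together hold 13% + 64% = 77% of Caldera, so Mateo controls Caldera.
No other company's threshold is met.
Mateo controls 3 companies.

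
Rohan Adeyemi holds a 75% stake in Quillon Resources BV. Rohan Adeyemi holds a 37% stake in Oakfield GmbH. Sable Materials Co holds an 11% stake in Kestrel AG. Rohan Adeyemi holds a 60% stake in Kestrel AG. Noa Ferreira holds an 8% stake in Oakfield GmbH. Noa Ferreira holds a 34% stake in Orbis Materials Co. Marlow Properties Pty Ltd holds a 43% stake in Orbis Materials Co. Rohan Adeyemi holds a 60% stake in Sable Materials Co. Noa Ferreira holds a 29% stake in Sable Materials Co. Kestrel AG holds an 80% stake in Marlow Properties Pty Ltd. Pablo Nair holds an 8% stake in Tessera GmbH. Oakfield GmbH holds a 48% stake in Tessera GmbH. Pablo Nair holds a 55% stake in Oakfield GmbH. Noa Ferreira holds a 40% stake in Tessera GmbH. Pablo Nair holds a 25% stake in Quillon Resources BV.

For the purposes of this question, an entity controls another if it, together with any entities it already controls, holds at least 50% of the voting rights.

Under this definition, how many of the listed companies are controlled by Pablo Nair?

2

Pablo holds 55% of Oakfield, so Pablo controls Oakfield.
Oakfield and Pablo together hold 48% + 8% = 56% of Tessera, so Pablo controls Tessera.
No other company's threshold is met.
Pablo controls 2 companies.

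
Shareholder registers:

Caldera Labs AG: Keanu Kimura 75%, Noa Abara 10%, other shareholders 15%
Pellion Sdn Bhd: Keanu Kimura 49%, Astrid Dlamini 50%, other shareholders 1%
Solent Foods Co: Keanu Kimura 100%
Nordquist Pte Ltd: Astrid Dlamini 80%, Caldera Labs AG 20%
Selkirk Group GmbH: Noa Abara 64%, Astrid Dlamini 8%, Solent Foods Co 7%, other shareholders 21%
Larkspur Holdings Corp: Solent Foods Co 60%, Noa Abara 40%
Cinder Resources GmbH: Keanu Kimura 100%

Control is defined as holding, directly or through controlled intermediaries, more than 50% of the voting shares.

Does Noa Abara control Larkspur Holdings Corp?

No

Noa holds 64% of Selkirk, so Noa controls Selkirk.
In Larkspur, Noa's side holds only 40%, not > 50%.
So Noa does not control Larkspur.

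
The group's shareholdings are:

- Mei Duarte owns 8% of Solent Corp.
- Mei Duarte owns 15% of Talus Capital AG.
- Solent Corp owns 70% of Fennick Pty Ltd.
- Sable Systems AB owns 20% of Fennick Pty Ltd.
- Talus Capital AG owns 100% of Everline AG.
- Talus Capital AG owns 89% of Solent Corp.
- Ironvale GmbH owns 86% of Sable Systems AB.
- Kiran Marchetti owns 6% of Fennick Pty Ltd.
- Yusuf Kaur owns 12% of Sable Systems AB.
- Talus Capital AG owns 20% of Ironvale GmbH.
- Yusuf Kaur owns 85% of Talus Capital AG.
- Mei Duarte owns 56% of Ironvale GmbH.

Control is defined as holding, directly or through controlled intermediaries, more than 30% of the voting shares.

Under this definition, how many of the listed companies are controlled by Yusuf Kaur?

4

Yusuf holds 85% of Talus, so Yusuf controls Talus.
Talus holds 89% of Solent, so Yusuf controls Solent.
Solent holds 70% of Fennick, so Yusuf controls Fennick.
Talus holds 100% of Everline, so Yusuf controls Everline.
No other company's threshold is met.
Yusuf controls 4 companies.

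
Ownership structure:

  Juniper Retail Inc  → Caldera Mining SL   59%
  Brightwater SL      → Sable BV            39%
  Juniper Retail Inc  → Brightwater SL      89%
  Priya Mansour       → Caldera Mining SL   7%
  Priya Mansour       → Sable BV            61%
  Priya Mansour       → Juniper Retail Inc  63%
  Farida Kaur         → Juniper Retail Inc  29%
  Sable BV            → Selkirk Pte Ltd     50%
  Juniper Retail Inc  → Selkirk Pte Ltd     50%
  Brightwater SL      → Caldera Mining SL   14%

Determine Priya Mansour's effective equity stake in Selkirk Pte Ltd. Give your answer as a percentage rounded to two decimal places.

72.93%

Priya reaches Selkirk along 3 paths.
Via Sable: 61% × 50% = 30.5%.
Via Juniper → Brightwater → Sable: 63% × 89% × 39% × 50% = 10.93365%.
Via Juniper: 63% × 50% = 31.5%.
Total: 30.5% + 10.93365% + 31.5% = 72.93365%.
Rounded: 72.93%.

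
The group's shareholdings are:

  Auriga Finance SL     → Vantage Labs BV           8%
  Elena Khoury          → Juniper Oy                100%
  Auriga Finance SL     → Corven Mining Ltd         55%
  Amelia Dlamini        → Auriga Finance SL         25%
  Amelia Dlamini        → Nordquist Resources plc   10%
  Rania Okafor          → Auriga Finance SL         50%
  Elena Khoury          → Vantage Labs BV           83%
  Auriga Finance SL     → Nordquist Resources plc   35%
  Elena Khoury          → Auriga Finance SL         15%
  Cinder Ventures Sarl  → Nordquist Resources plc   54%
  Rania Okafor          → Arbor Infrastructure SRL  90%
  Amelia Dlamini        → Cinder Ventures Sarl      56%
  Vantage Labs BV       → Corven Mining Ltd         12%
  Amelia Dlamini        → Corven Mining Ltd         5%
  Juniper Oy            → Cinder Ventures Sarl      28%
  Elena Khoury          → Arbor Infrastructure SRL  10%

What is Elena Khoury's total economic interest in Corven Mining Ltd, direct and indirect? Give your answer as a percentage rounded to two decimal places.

18.35%

Elena reaches Corven along 3 paths.
Via Vantage: 83% × 12% = 9.96%.
Via Auriga → Vantage: 15% × 8% × 12% = 0.144%.
Via Auriga: 15% × 55% = 8.25%.
Total: 9.96% + 0.144% + 8.25% = 18.354%.
Rounded: 18.35%.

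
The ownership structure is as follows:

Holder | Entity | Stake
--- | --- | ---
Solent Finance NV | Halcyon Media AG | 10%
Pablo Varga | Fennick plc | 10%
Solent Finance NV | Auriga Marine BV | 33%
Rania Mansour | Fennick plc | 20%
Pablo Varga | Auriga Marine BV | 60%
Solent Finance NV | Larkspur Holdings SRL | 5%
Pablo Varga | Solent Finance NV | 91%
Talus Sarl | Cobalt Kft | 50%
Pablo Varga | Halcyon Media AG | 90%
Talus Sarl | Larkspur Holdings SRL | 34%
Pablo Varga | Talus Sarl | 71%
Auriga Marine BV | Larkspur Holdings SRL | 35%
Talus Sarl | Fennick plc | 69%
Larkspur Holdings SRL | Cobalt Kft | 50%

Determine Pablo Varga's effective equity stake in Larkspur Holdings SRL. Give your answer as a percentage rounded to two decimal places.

Pablo reaches Larkspur along 4 paths.
Via Solent: 91% × 5% = 4.55%.
Via Auriga: 60% × 35% = 21%.
Via Solent → Auriga: 91% × 33% × 35% = 10.5105%.
Via Talus: 71% × 34% = 24.14%.
Total: 4.55% + 21% + 10.5105% + 24.14% = 60.2005%.
Rounded: 60.20%.

60.20%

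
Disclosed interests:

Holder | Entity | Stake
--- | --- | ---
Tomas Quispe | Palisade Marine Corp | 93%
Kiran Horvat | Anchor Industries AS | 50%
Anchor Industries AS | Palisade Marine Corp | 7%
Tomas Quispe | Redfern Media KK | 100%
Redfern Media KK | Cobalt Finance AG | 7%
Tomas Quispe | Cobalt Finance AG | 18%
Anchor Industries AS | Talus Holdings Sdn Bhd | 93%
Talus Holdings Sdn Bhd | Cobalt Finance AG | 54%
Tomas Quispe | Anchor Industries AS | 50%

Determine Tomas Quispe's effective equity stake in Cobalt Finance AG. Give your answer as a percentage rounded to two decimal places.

50.11%

Tomas reaches Cobalt along 3 paths.
Via Anchor → Talus: 50% × 93% × 54% = 25.11%.
Direct stake: 18% = 18%.
Via Redfern: 100% × 7% = 7%.
Total: 25.11% + 18% + 7% = 50.11%.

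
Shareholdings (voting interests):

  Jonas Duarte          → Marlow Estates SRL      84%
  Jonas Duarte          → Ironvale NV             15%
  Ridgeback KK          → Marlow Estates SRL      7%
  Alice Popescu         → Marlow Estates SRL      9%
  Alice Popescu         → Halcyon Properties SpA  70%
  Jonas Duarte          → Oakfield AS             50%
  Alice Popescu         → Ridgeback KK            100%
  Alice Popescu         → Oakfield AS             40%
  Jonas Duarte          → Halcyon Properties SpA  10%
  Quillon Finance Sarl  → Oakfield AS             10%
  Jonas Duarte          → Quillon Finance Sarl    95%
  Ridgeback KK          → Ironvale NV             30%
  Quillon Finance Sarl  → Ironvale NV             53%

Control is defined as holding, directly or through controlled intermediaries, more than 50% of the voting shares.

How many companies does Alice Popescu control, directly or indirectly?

2

Alice holds 70% of Halcyon, so Alice controls Halcyon.
Alice holds 100% of Ridgeback, so Alice controls Ridgeback.
No other company's threshold is met.
Alice controls 2 companies.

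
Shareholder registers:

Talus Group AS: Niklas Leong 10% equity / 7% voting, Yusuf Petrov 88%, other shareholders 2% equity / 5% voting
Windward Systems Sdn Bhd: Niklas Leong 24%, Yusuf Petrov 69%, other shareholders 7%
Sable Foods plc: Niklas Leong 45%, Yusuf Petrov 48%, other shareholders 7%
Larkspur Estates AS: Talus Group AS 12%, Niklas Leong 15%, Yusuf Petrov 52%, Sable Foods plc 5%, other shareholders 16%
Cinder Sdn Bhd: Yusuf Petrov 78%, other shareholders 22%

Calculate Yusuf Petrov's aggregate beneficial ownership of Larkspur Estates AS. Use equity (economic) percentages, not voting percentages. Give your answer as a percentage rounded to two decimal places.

Yusuf reaches Larkspur along 3 paths.
Via Talus: 88% × 12% = 10.56%.
Direct stake: 52% = 52%.
Via Sable: 48% × 5% = 2.4%.
Total: 10.56% + 52% + 2.4% = 64.96%.

64.96%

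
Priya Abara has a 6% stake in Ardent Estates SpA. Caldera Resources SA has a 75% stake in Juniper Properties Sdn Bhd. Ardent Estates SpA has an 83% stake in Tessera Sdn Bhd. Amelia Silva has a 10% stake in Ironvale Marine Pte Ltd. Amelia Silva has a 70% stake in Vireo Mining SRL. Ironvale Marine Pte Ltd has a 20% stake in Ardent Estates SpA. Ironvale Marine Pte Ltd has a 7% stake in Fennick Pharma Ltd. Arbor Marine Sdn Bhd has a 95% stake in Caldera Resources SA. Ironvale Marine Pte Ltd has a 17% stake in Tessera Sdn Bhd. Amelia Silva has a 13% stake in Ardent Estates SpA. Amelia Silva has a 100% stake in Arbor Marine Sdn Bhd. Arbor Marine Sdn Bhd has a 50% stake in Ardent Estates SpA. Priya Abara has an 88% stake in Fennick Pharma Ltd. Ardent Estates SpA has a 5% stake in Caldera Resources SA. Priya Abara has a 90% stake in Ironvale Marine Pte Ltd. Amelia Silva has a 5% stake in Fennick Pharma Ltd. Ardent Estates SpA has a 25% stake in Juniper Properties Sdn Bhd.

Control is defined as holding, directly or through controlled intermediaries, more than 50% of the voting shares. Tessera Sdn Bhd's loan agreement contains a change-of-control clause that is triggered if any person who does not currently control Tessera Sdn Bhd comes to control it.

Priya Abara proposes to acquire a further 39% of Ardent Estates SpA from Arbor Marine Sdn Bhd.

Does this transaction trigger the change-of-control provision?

Yes

The purchase adds only to Priya's holdings (Arbor's stake shrinks), so Priya is the only person who could newly come to control Tessera.
Priya holds 90% of Ironvale, so Priya controls Ironvale.
Priya and Ironvale together hold 88% + 7% = 95% of Fennick, so Priya controls Fennick.
In Tessera, Priya's side holds only 17%, not > 50%.
So before the transaction, Priya does not control Tessera.
After the purchase, Priya's direct stake in Ardent rises to 6% + 39% = 45%, and Arbor's stake falls to 11%.
Ironvale and Priya together hold 20% + 45% = 65% of Ardent, so Priya controls Ardent.
Ironvale and Ardent together hold 17% + 83% = 100% of Tessera, so Priya controls Tessera.
Priya did not control Tessera before and does after, so the clause is triggered.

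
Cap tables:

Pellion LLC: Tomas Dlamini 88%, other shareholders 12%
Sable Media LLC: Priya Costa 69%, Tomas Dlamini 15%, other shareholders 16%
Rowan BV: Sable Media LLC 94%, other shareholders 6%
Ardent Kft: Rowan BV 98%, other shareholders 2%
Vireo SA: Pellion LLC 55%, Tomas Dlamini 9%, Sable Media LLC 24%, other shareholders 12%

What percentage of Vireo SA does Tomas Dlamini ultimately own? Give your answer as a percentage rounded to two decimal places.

Tomas reaches Vireo along 3 paths.
Via Pellion: 88% × 55% = 48.4%.
Direct stake: 9% = 9%.
Via Sable: 15% × 24% = 3.6%.
Total: 48.4% + 9% + 3.6% = 61%.
Rounded: 61.00%.

61.00%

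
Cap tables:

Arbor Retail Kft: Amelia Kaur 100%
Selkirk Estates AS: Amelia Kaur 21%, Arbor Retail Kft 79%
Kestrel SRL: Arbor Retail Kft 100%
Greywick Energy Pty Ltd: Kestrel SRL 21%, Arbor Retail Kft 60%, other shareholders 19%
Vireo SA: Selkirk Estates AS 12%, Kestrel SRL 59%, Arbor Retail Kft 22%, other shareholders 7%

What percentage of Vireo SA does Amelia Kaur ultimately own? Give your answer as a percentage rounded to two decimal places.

93.00%

Amelia reaches Vireo along 4 paths.
Via Selkirk: 21% × 12% = 2.52%.
Via Arbor → Selkirk: 100% × 79% × 12% = 9.48%.
Via Arbor → Kestrel: 100% × 100% × 59% = 59%.
Via Arbor: 100% × 22% = 22%.
Total: 2.52% + 9.48% + 59% + 22% = 93%.
Rounded: 93.00%.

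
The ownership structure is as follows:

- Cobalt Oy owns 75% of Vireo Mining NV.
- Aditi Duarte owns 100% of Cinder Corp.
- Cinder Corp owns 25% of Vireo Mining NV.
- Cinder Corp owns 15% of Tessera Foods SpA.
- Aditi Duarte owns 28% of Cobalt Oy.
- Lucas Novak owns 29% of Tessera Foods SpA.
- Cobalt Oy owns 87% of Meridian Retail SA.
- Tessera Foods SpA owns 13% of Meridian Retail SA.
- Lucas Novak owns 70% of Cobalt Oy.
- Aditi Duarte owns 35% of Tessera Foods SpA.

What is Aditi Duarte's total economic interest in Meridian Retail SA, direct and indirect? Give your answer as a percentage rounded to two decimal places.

30.86%

Aditi reaches Meridian along 3 paths.
Via Cobalt: 28% × 87% = 24.36%.
Via Cinder → Tessera: 100% × 15% × 13% = 1.95%.
Via Tessera: 35% × 13% = 4.55%.
Total: 24.36% + 1.95% + 4.55% = 30.86%.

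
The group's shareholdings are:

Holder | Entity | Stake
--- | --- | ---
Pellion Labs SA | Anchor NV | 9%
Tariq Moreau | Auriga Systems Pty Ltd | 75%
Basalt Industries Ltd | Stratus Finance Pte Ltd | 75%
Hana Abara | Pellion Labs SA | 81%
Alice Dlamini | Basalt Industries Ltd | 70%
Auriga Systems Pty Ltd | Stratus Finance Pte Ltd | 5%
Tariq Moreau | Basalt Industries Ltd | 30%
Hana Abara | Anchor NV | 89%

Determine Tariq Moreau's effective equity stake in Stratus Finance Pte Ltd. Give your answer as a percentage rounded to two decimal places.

Tariq reaches Stratus along 2 paths.
Via Basalt: 30% × 75% = 22.5%.
Via Auriga: 75% × 5% = 3.75%.
Total: 22.5% + 3.75% = 26.25%.

26.25%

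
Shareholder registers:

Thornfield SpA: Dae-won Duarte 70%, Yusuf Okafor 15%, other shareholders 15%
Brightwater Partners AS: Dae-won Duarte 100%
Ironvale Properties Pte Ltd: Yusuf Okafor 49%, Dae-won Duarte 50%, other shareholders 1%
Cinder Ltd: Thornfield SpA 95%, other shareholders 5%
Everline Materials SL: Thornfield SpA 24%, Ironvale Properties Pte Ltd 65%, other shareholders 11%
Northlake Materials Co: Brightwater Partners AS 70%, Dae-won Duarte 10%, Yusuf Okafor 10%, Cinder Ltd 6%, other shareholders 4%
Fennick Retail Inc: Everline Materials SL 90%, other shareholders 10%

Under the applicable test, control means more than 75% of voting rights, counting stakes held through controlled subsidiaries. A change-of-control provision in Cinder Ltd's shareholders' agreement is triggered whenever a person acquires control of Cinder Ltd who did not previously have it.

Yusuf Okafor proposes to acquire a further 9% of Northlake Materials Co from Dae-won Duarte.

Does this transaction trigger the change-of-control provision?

The purchase adds only to Yusuf's holdings (Dae-won's stake shrinks), so Yusuf is the only person who could newly come to control Cinder.
Yusuf's largest direct stake is 49% in Ironvale, which does not meet the threshold, so Yusuf controls no company.
Neither Yusuf nor any entity Yusuf controls holds any voting interest in Cinder.
So before the transaction, Yusuf does not control Cinder.
After the purchase, Yusuf's direct stake in Northlake rises to 10% + 9% = 19%, and Dae-won's stake falls to 1%.
Yusuf's side now holds 19% of Northlake, not > 75%, so Yusuf still does not control Northlake.
After the transaction, neither Yusuf nor any entity Yusuf controls holds a voting interest in Cinder, so Yusuf still does not control it.
No new person acquires control, so the clause is not triggered.

No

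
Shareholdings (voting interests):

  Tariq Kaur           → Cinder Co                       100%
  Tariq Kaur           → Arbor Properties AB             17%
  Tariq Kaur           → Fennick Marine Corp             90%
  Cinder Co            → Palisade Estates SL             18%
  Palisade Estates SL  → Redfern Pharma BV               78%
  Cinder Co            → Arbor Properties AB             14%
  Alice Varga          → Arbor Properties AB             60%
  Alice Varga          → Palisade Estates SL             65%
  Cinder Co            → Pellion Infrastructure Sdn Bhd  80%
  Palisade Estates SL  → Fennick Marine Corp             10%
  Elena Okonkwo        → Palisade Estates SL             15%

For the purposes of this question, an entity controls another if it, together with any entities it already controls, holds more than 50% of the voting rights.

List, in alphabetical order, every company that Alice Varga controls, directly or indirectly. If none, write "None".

Alice holds 65% of Palisade, so Alice controls Palisade.
Alice holds 60% of Arbor, so Alice controls Arbor.
Palisade holds 78% of Redfern, so Alice controls Redfern.
No other company's threshold is met.

Arbor Properties AB, Palisade Estates SL, Redfern Pharma BV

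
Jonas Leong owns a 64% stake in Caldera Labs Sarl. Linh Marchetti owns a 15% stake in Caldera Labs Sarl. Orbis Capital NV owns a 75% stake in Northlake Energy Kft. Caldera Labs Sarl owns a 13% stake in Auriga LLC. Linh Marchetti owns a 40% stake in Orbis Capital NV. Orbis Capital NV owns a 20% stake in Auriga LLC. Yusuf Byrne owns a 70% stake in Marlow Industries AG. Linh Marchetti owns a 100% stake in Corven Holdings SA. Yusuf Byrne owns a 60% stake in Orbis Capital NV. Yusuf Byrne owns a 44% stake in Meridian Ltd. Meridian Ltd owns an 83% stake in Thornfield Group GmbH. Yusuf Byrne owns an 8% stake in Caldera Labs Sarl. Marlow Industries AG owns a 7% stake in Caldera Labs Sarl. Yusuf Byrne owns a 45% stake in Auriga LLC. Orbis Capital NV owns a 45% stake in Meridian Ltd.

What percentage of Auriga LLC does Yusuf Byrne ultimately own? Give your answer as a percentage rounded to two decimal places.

Yusuf reaches Auriga along 4 paths.
Direct stake: 45% = 45%.
Via Caldera: 8% × 13% = 1.04%.
Via Marlow → Caldera: 70% × 7% × 13% = 0.637%.
Via Orbis: 60% × 20% = 12%.
Total: 45% + 1.04% + 0.637% + 12% = 58.677%.
Rounded: 58.68%.

58.68%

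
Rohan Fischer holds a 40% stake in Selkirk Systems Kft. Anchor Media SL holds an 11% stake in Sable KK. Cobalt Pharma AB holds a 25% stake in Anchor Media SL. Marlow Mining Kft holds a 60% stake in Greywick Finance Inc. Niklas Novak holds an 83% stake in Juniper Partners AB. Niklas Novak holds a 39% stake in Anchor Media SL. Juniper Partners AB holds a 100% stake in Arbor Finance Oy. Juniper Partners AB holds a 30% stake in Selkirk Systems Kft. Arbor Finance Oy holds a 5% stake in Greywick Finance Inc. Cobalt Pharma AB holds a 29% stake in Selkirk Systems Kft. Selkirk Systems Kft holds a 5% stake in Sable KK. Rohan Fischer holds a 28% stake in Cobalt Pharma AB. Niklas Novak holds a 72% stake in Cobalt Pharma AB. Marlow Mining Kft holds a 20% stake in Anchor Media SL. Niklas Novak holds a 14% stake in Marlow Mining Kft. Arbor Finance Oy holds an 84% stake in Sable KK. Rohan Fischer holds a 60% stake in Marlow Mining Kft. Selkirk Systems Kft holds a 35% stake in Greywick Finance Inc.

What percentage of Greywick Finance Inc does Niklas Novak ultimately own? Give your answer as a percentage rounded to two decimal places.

Niklas reaches Greywick along 4 paths.
Via Juniper → Arbor: 83% × 100% × 5% = 4.15%.
Via Juniper → Selkirk: 83% × 30% × 35% = 8.715%.
Via Cobalt → Selkirk: 72% × 29% × 35% = 7.308%.
Via Marlow: 14% × 60% = 8.4%.
Total: 4.15% + 8.715% + 7.308% + 8.4% = 28.573%.
Rounded: 28.57%.

28.57%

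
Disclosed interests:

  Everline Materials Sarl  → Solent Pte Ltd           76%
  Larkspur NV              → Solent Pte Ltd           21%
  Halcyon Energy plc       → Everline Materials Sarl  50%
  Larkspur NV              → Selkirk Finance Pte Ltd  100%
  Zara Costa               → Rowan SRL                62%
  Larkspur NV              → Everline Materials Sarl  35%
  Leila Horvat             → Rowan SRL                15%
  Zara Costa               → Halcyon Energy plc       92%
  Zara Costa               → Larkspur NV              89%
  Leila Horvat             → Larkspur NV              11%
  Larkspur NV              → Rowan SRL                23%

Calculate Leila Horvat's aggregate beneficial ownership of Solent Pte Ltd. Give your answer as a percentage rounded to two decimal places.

5.24%

Leila reaches Solent along 2 paths.
Via Larkspur → Everline: 11% × 35% × 76% = 2.926%.
Via Larkspur: 11% × 21% = 2.31%.
Total: 2.926% + 2.31% = 5.236%.
Rounded: 5.24%.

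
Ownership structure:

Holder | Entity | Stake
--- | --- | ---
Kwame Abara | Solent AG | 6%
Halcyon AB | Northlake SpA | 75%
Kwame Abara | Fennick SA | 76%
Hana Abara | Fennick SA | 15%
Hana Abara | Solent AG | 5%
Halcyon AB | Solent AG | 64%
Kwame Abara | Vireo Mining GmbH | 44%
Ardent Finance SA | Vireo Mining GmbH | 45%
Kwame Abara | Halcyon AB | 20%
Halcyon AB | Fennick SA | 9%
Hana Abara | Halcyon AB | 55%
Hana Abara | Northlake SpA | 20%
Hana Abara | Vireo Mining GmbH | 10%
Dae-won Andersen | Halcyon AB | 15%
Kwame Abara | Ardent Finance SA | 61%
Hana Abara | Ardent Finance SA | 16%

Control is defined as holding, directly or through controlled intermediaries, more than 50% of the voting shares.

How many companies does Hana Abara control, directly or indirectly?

Hana holds 55% of Halcyon, so Hana controls Halcyon.
Hana and Halcyon together hold 20% + 75% = 95% of Northlake, so Hana controls Northlake.
Hana and Halcyon together hold 5% + 64% = 69% of Solent, so Hana controls Solent.
No other company's threshold is met.
Hana controls 3 companies.

3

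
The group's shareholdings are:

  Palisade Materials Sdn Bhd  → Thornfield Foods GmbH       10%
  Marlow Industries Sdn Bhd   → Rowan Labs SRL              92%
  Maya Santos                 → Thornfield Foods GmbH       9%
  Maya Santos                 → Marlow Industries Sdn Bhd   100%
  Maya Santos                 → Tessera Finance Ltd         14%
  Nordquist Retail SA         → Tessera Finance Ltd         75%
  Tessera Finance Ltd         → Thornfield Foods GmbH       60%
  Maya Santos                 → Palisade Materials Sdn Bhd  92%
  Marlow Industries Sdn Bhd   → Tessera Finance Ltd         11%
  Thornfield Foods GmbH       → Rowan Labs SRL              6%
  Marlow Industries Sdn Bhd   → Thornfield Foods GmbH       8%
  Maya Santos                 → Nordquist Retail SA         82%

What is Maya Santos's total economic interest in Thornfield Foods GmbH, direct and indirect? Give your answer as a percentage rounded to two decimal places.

Maya reaches Thornfield along 6 paths.
Via Nordquist → Tessera: 82% × 75% × 60% = 36.9%.
Via Marlow → Tessera: 100% × 11% × 60% = 6.6%.
Via Tessera: 14% × 60% = 8.4%.
Via Palisade: 92% × 10% = 9.2%.
Direct stake: 9% = 9%.
Via Marlow: 100% × 8% = 8%.
Total: 36.9% + 6.6% + 8.4% + 9.2% + 9% + 8% = 78.1%.
Rounded: 78.10%.

78.10%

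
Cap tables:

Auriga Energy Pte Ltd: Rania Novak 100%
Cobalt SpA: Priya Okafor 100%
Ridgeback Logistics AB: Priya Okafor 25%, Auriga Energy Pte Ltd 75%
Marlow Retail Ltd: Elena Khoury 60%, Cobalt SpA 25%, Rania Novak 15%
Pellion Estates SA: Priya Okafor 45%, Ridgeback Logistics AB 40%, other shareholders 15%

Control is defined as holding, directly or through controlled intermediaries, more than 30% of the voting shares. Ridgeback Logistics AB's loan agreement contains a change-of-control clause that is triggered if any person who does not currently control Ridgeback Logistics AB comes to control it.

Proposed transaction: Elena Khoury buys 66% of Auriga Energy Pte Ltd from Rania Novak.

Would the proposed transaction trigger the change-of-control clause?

Yes

The purchase adds only to Elena's holdings (Rania's stake shrinks), so Elena is the only person who could newly come to control Ridgeback.
Elena holds 60% of Marlow, so Elena controls Marlow.
Neither Elena nor any entity Elena controls holds any voting interest in Ridgeback.
So before the transaction, Elena does not control Ridgeback.
After the purchase, Elena holds 66% of Auriga directly, and Rania's stake falls to 34%.
Elena holds 66% of Auriga, so Elena controls Auriga.
Auriga holds 75% of Ridgeback, so Elena controls Ridgeback.
Elena did not control Ridgeback before and does after, so the clause is triggered.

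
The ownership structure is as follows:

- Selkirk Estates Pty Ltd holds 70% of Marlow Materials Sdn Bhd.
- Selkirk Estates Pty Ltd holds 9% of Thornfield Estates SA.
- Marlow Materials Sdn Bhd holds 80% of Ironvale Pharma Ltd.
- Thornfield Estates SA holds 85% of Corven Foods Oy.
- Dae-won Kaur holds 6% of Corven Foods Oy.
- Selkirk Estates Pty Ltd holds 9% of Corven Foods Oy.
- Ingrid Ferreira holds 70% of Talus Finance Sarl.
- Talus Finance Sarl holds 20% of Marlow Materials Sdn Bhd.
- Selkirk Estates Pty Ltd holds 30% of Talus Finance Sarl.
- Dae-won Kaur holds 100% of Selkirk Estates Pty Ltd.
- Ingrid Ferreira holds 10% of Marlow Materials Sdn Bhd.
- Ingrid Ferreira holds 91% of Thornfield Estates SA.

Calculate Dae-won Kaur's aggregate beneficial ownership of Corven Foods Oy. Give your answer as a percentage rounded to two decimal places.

Dae-won reaches Corven along 3 paths.
Via Selkirk → Thornfield: 100% × 9% × 85% = 7.65%.
Via Selkirk: 100% × 9% = 9%.
Direct stake: 6% = 6%.
Total: 7.65% + 9% + 6% = 22.65%.

22.65%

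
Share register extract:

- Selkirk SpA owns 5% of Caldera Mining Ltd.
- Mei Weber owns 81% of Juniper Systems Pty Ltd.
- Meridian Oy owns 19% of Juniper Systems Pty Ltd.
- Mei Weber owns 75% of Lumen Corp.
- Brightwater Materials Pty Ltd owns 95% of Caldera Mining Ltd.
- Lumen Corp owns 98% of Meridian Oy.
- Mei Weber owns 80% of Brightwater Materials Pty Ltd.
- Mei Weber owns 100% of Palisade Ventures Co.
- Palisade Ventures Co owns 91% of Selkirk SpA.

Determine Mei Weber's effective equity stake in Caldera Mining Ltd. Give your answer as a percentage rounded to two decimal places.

Mei reaches Caldera along 2 paths.
Via Brightwater: 80% × 95% = 76%.
Via Palisade → Selkirk: 100% × 91% × 5% = 4.55%.
Total: 76% + 4.55% = 80.55%.

80.55%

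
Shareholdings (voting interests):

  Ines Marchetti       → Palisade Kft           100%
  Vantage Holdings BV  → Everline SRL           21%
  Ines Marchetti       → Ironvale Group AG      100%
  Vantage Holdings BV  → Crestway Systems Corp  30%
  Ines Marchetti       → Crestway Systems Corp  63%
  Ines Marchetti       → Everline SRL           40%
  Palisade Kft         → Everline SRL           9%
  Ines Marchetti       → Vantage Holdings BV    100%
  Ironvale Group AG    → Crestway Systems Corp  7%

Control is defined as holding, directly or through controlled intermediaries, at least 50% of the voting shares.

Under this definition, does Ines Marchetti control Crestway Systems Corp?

Yes

Ines holds 100% of Vantage, so Ines controls Vantage.
Ines holds 100% of Ironvale, so Ines controls Ironvale.
Ironvale and Vantage and Ines together hold 7% + 30% + 63% = 100% of Crestway, so Ines controls Crestway.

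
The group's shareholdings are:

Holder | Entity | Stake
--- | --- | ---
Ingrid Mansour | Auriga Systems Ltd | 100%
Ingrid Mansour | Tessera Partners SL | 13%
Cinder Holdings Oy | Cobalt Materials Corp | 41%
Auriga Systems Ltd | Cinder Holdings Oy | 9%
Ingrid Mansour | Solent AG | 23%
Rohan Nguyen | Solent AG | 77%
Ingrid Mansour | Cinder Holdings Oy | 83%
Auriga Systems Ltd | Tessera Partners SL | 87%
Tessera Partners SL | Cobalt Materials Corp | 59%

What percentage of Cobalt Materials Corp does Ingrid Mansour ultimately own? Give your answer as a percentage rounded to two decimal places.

96.72%

Ingrid reaches Cobalt along 4 paths.
Via Auriga → Cinder: 100% × 9% × 41% = 3.69%.
Via Cinder: 83% × 41% = 34.03%.
Via Tessera: 13% × 59% = 7.67%.
Via Auriga → Tessera: 100% × 87% × 59% = 51.33%.
Total: 3.69% + 34.03% + 7.67% + 51.33% = 96.72%.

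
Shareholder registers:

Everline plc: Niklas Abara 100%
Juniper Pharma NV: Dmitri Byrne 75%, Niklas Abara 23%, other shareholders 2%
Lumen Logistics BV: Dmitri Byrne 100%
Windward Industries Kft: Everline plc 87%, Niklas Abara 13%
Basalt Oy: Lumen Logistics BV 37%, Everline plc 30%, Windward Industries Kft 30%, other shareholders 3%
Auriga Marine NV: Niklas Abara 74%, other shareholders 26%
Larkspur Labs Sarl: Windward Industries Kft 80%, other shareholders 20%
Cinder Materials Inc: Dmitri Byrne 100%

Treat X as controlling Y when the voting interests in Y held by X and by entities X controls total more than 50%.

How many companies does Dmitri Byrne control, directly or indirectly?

3

Dmitri holds 75% of Juniper, so Dmitri controls Juniper.
Dmitri holds 100% of Lumen, so Dmitri controls Lumen.
Dmitri holds 100% of Cinder, so Dmitri controls Cinder.
No other company's threshold is met.
Dmitri controls 3 companies.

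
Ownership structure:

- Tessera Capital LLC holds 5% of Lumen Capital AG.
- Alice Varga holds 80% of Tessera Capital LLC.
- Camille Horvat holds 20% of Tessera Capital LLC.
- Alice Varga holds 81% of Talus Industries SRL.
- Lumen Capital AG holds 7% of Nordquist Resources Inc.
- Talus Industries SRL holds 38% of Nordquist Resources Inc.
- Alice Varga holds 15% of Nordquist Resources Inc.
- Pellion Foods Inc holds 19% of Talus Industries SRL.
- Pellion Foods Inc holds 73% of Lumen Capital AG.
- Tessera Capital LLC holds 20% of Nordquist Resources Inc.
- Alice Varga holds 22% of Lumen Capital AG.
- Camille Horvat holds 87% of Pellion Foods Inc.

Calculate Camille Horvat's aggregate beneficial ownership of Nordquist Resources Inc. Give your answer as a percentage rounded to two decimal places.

Camille reaches Nordquist along 4 paths.
Via Tessera: 20% × 20% = 4%.
Via Pellion → Talus: 87% × 19% × 38% = 6.2814%.
Via Tessera → Lumen: 20% × 5% × 7% = 0.07%.
Via Pellion → Lumen: 87% × 73% × 7% = 4.4457%.
Total: 4% + 6.2814% + 0.07% + 4.4457% = 14.7971%.
Rounded: 14.80%.

14.80%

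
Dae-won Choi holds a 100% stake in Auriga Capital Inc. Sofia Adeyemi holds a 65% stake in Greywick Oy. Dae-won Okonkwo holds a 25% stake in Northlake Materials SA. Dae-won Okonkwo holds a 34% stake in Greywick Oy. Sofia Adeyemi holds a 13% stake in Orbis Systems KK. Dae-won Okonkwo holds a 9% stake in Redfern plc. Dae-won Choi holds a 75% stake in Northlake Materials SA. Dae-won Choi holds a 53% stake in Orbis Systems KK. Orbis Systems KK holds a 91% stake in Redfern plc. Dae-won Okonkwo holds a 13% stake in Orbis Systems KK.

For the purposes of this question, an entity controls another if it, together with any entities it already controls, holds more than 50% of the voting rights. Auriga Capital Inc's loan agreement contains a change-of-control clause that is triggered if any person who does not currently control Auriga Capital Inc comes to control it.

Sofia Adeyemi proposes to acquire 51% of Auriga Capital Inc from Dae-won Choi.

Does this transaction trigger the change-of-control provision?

The purchase adds only to Sofia's holdings (Dae-won Choi's stake shrinks), so Sofia is the only person who could newly come to control Auriga.
Sofia holds 65% of Greywick, so Sofia controls Greywick.
Neither Sofia nor any entity Sofia controls holds any voting interest in Auriga.
So before the transaction, Sofia does not control Auriga.
After the purchase, Sofia holds 51% of Auriga directly, and Dae-won Choi's stake falls to 49%.
Sofia holds 51% of Auriga, so Sofia controls Auriga.
Sofia did not control Auriga before and does after, so the clause is triggered.

Yes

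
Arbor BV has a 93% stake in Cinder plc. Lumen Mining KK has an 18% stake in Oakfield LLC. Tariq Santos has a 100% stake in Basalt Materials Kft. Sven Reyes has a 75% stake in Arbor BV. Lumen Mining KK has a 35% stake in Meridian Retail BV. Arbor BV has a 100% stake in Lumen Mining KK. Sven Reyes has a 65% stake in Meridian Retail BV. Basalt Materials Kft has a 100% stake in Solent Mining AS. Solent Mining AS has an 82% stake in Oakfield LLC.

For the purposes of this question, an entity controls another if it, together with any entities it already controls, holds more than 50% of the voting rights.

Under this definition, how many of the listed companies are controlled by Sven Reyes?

4

Sven holds 75% of Arbor, so Sven controls Arbor.
Arbor holds 100% of Lumen, so Sven controls Lumen.
Arbor holds 93% of Cinder, so Sven controls Cinder.
Sven and Lumen together hold 65% + 35% = 100% of Meridian, so Sven controls Meridian.
No other company's threshold is met.
Sven controls 4 companies.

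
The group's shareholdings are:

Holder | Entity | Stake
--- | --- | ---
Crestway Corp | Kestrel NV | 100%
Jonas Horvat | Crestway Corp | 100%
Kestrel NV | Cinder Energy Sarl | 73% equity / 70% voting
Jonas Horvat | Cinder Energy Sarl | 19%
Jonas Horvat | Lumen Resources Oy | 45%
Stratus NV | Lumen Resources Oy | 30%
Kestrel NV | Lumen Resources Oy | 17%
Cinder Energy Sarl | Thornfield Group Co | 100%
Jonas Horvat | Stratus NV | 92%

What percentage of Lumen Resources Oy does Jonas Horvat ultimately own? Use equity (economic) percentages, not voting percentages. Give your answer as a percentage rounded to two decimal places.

89.60%

Jonas reaches Lumen along 3 paths.
Direct stake: 45% = 45%.
Via Crestway → Kestrel: 100% × 100% × 17% = 17%.
Via Stratus: 92% × 30% = 27.6%.
Total: 45% + 17% + 27.6% = 89.6%.
Rounded: 89.60%.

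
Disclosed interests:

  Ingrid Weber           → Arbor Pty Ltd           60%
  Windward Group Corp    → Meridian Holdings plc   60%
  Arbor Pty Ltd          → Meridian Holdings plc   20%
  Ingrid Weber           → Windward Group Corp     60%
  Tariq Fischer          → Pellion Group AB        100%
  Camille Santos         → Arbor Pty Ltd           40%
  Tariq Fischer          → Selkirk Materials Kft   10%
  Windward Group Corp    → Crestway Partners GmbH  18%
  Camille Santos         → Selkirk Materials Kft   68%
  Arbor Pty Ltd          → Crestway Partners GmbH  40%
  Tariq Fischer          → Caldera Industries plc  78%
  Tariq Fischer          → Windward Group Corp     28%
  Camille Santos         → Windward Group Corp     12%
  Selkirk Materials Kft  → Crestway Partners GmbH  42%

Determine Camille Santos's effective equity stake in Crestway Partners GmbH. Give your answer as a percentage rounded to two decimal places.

46.72%

Camille reaches Crestway along 3 paths.
Via Windward: 12% × 18% = 2.16%.
Via Arbor: 40% × 40% = 16%.
Via Selkirk: 68% × 42% = 28.56%.
Total: 2.16% + 16% + 28.56% = 46.72%.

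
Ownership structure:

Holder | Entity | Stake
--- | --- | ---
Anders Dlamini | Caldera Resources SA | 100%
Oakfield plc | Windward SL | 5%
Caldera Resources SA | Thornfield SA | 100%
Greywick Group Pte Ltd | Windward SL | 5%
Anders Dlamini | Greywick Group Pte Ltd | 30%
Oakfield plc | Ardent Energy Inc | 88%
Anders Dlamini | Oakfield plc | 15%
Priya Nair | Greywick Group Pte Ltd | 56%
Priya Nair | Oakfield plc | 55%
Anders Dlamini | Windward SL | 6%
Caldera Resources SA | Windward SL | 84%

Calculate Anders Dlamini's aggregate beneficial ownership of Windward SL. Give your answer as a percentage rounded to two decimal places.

Anders reaches Windward along 4 paths.
Via Oakfield: 15% × 5% = 0.75%.
Via Greywick: 30% × 5% = 1.5%.
Via Caldera: 100% × 84% = 84%.
Direct stake: 6% = 6%.
Total: 0.75% + 1.5% + 84% + 6% = 92.25%.

92.25%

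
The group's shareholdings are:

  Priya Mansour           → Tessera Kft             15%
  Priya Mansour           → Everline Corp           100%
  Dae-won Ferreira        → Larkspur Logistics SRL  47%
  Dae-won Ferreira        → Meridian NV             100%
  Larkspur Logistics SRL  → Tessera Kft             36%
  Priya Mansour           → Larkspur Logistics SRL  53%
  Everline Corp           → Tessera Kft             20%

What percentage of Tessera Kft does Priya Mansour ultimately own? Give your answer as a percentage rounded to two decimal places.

Priya reaches Tessera along 3 paths.
Via Everline: 100% × 20% = 20%.
Direct stake: 15% = 15%.
Via Larkspur: 53% × 36% = 19.08%.
Total: 20% + 15% + 19.08% = 54.08%.

54.08%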